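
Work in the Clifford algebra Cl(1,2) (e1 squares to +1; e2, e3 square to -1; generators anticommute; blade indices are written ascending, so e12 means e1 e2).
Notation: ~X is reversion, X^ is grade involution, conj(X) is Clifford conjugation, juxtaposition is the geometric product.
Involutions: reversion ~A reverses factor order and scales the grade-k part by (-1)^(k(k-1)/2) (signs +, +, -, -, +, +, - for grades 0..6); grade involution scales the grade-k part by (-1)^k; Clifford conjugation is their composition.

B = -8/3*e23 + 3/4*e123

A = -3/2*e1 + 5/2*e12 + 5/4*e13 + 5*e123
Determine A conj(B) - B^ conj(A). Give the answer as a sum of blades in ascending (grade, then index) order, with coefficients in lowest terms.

first term: -15/4 - 40/3*e1 - 15/16*e2 + 15/8*e3 + 10/3*e12 - 20/3*e13 - 9/8*e23 - 4*e123
second term: 15/4 + 40/3*e1 - 15/16*e2 + 15/8*e3 - 10/3*e12 + 20/3*e13 - 9/8*e23 - 4*e123
Answer: -15/2 - 80/3*e1 + 20/3*e12 - 40/3*e13


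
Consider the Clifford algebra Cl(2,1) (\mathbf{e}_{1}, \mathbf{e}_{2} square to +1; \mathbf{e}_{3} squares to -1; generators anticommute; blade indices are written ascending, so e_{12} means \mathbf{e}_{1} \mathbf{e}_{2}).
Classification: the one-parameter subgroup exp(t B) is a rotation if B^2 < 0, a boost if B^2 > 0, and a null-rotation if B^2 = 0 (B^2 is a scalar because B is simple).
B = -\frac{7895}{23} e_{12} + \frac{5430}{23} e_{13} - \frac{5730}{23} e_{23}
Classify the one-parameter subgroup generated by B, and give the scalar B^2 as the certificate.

B^2 term by term: the squares give (-\frac{7895}{23})^2*(e_{12})^2 + (\frac{5430}{23})^2*(e_{13})^2 + (-\frac{5730}{23})^2*(e_{23})^2 = \frac{62331025}{529}*(-1) + \frac{29484900}{529}*(+1) + \frac{32832900}{529}*(+1) = -25 (each basis 2-blade squares to minus the product of its generators' squares); cross terms between blades sharing an index anticommute and cancel. So B^2 = -25.
Answer: rotation, certificate B^2 = -25. Note: conjugating B changes its blade decomposition but never the scalar B^2 = -25, whose sign settles the classification.


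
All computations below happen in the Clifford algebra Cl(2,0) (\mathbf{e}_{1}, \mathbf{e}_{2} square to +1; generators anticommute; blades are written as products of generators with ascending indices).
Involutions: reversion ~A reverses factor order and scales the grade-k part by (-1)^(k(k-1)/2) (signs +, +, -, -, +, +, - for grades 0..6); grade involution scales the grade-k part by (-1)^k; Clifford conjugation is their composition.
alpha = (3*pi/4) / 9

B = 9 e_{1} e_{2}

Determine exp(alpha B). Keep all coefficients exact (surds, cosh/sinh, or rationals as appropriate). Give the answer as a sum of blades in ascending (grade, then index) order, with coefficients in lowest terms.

B^2 = (9)^2*(e_{1} e_{2})^2 = 81*(-1) = -81 (a basis 2-blade squares to minus the product of its generators' squares).
B^2 = -81 — a negative square means the series sums to a rotation: l = 9, alpha*l = \frac{3 \pi}{4}, so exp(alpha B) = cos(\frac{3 \pi}{4}) + (sin(\frac{3 \pi}{4})/9)*B = - \frac{\sqrt{2}}{2} + (\frac{\sqrt{2}}{18})*B.
Answer: - \frac{\sqrt{2}}{2} + \frac{\sqrt{2}}{2} e_{1} e_{2}


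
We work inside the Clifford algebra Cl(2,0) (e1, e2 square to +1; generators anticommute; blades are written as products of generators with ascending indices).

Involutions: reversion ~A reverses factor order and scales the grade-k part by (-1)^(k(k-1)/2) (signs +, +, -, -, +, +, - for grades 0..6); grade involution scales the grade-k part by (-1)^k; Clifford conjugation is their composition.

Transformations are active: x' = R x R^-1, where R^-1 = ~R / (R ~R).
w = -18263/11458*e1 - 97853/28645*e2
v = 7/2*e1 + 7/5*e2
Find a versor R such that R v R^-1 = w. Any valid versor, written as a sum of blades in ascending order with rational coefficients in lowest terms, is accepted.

Reasoning: v^2 = w^2 = 1421/100 since conjugation preserves the quadratic form; R = v + w = 10920/5729*e1 - 11550/5729*e2 is then valid when invertible, keeping its own part and reversing (v - w)/2.
Answer: 10920/5729*e1 - 11550/5729*e2


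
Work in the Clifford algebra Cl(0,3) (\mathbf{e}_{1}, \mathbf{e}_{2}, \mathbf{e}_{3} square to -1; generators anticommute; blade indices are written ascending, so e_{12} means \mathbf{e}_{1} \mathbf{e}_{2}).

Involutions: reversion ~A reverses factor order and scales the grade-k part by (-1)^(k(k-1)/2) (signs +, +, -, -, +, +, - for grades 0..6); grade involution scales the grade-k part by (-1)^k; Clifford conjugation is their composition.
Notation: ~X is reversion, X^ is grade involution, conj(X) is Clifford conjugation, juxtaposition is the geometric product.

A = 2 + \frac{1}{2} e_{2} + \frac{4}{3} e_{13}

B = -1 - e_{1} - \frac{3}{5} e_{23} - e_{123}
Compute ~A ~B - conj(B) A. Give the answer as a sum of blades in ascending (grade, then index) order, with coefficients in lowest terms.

first term: -2 - 2 e_{1} - \frac{11}{6} e_{2} + \frac{31}{30} e_{3} - \frac{3}{10} e_{12} + \frac{11}{6} e_{13} + \frac{6}{5} e_{23} + 2 e_{123}
second term: -2 + 2 e_{1} - \frac{11}{6} e_{2} - \frac{31}{30} e_{3} - \frac{3}{10} e_{12} - \frac{11}{6} e_{13} + \frac{6}{5} e_{23} - 2 e_{123}
Answer: -4 e_{1} + \frac{31}{15} e_{3} + \frac{11}{3} e_{13} + 4 e_{123}


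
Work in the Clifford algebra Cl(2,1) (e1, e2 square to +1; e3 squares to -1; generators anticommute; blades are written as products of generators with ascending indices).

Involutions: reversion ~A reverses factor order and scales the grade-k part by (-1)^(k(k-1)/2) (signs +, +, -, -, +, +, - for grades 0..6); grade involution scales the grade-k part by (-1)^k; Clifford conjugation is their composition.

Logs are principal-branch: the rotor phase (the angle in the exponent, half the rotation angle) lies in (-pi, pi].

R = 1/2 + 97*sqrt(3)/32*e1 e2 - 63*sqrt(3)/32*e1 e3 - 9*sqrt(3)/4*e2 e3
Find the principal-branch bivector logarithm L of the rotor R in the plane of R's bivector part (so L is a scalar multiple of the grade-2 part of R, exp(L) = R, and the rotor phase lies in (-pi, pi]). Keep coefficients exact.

The scalar part of R is 1/2, which fixes the principal-branch rotor phase; the unit plane is then the bivector part divided by the sine of that phase, and L is that plane scaled by the phase.
Concretely: cos(phase) = 1/2 gives phase = ±pi/3, and since phase/sin(phase) is even the sign is immaterial: L = (phase/sin(phase)) * <R>_2 = (2*sqrt(3)*pi/9) * <R>_2.
Answer: 97*pi/48*e1 e2 - 21*pi/16*e1 e3 - 3*pi/2*e2 e3


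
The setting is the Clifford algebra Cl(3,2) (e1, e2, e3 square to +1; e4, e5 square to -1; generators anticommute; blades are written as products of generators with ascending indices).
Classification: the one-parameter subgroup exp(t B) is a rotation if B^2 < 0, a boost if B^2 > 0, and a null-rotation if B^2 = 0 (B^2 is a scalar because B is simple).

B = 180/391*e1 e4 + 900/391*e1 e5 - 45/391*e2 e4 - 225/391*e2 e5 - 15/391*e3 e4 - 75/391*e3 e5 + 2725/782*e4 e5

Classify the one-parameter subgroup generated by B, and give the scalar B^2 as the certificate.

B^2 term by term: the squares give (180/391)^2*(e1 e4)^2 + (900/391)^2*(e1 e5)^2 + (-45/391)^2*(e2 e4)^2 + (-225/391)^2*(e2 e5)^2 + (-15/391)^2*(e3 e4)^2 + (-75/391)^2*(e3 e5)^2 + (2725/782)^2*(e4 e5)^2 = 32400/152881*(+1) + 810000/152881*(+1) + 2025/152881*(+1) + 50625/152881*(+1) + 225/152881*(+1) + 5625/152881*(+1) + 7425625/611524*(-1) = -25/4 (each basis 2-blade squares to minus the product of its generators' squares); cross terms between blades sharing an index anticommute and cancel; the commuting (index-disjoint) pairs give grade-4 terms 2*c*c'*(blade product), which cancel blade by blade — e1 e2 e4 e5: 81000/152881 - 81000/152881 = 0; e1 e3 e4 e5: 27000/152881 - 27000/152881 = 0; e2 e3 e4 e5: -6750/152881 + 6750/152881 = 0 — confirming B is simple. So B^2 = -25/4.
Answer: rotation, certificate B^2 = -25/4. B^2 = -25/4 is basis-independent, so its sign is the whole story.


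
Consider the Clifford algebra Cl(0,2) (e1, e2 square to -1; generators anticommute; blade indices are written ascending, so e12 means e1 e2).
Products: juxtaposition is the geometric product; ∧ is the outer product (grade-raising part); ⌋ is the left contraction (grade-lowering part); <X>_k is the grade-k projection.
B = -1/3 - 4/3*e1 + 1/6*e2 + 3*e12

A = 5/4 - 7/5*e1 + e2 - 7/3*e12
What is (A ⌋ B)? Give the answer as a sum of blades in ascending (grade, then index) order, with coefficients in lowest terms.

step 1: 91/20 + 4/3*e1 + 529/120*e2 + 15/4*e12
Answer: 91/20 + 4/3*e1 + 529/120*e2 + 15/4*e12


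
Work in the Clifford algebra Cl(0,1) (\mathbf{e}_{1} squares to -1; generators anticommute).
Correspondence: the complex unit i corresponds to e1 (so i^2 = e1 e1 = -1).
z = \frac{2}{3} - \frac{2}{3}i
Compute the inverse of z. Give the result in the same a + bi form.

In blades: z = \frac{2}{3} - \frac{2}{3} e_{1}.
With qbar = \frac{2}{3} + \frac{2}{3} e_{1} (scalar fixed, mapped units negated), z qbar = \frac{8}{9} (the sum of squared coefficients), so z^-1 = qbar / (\frac{8}{9}) = \frac{3}{4} + \frac{3}{4} e_{1}; translating back:
Answer: \frac{3}{4} + \frac{3}{4}i


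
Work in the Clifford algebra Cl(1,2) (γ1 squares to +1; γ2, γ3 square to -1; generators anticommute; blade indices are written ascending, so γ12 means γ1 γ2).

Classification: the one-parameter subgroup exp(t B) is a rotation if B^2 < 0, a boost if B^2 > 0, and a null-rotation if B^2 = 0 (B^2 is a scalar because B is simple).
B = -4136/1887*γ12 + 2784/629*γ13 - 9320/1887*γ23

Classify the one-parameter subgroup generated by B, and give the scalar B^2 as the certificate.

B^2 term by term: the squares give (-4136/1887)^2*(γ12)^2 + (2784/629)^2*(γ13)^2 + (-9320/1887)^2*(γ23)^2 = 17106496/3560769*(+1) + 7750656/395641*(+1) + 86862400/3560769*(-1) = 0 (each basis 2-blade squares to minus the product of its generators' squares); cross terms between blades sharing an index anticommute and cancel. So B^2 = 0.
Answer: null-rotation, certificate B^2 = 0. B^2 = 0 is basis-independent, so its sign is the whole story.


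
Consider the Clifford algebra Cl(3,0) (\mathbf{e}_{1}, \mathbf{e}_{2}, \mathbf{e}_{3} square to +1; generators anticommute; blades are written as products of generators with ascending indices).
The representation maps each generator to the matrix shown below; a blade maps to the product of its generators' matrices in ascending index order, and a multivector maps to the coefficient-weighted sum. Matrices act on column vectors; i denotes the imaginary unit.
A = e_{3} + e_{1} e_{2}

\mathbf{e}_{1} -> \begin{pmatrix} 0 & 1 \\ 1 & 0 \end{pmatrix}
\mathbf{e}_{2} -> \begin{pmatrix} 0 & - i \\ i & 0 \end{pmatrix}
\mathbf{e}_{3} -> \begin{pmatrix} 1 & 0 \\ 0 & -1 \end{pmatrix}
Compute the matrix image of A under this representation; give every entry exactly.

Bivector images (products of the table entries): rho(e_{1} e_{2}) = rho(\mathbf{e}_{1})rho(\mathbf{e}_{2}) = \begin{pmatrix} i & 0 \\ 0 & - i \end{pmatrix}.
M = (1)*rho(e_{3}) + (1)*rho(e_{1} e_{2}), summed entrywise:
Answer: \begin{pmatrix} 1 + i & 0 \\ 0 & -1 - i \end{pmatrix}


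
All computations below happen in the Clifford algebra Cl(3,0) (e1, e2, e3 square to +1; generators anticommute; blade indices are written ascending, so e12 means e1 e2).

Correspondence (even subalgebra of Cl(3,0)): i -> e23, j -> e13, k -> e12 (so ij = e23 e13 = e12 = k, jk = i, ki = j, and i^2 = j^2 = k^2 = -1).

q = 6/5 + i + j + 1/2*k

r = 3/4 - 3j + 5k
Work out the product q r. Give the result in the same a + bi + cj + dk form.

In blades: q = 6/5 + 1/2*e12 + e13 + e23, r = 3/4 + 5*e12 - 3*e13.
Distribute q over r term by term (generator squares from the signature, products reordered to ascending indices): (6/5)*r = 9/10 + 6*e12 - 18/5*e13; (1/2*e12)*r = -5/2 + 3/8*e12 + 3/2*e23; (e13)*r = 3 + 3/4*e13 + 5*e23; (e23)*r = -3*e12 - 5*e13 + 3/4*e23.
Sum: 7/5 + 27/8*e12 - 157/20*e13 + 29/4*e23; translating back through the correspondence:
Answer: 7/5 + 29/4*i - 157/20*j + 27/8*k


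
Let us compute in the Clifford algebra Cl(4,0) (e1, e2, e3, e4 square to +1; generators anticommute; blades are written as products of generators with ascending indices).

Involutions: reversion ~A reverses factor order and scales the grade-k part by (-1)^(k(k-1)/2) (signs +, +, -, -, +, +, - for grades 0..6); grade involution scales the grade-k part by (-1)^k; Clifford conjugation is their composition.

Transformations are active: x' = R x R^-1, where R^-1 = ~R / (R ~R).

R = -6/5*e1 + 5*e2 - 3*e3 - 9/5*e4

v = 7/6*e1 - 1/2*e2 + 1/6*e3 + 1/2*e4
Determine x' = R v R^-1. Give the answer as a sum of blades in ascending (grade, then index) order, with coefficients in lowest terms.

~R = -6/5*e1 + 5*e2 - 3*e3 - 9/5*e4, and R ~R = 967/25, so R^-1 = ~R / (967/25).
R v = -53/10 - 157/30*e1 e2 + 33/10*e1 e3 + 3/2*e1 e4 - 2/3*e2 e3 + 8/5*e2 e4 - 6/5*e3 e4
Answer: -4861/5802*e1 - 1683/1934*e2 + 3803/5802*e3 - 13/1934*e4


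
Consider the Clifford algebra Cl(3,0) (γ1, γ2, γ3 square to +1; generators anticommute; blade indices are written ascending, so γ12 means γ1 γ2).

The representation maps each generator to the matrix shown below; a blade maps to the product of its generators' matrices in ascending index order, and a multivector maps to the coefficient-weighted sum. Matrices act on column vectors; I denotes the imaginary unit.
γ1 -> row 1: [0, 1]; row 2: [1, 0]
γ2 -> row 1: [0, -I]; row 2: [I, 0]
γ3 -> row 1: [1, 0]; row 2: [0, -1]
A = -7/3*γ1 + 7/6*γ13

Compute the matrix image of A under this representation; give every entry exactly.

Bivector images (products of the table entries): rho(γ13) = rho(γ1)rho(γ3) = row 1: [0, -1]; row 2: [1, 0].
M = (-7/3)*rho(γ1) + (7/6)*rho(γ13), summed entrywise:
Answer: row 1: [0, -7/2]; row 2: [-7/6, 0]


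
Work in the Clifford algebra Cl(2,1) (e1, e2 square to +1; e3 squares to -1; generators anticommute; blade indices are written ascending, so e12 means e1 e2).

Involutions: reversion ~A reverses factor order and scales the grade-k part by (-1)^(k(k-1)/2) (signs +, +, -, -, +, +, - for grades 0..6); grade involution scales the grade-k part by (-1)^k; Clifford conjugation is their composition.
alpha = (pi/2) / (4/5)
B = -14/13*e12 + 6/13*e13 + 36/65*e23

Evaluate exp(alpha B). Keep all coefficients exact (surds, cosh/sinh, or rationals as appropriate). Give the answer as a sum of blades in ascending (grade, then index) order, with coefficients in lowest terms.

B^2 term by term: the squares give (-14/13)^2*(e12)^2 + (6/13)^2*(e13)^2 + (36/65)^2*(e23)^2 = 196/169*(-1) + 36/169*(+1) + 1296/4225*(+1) = -16/25 (each basis 2-blade squares to minus the product of its generators' squares); cross terms between blades sharing an index anticommute and cancel. So B^2 = -16/25.
B^2 = -16/25 — the negative square puts this in the circular regime; l = 4/5, alpha*l = pi/2, so exp(alpha B) = cos(pi/2) + (sin(pi/2)/(4/5))*B = 0 + (5/4)*B.
Answer: -35/26*e12 + 15/26*e13 + 9/13*e23


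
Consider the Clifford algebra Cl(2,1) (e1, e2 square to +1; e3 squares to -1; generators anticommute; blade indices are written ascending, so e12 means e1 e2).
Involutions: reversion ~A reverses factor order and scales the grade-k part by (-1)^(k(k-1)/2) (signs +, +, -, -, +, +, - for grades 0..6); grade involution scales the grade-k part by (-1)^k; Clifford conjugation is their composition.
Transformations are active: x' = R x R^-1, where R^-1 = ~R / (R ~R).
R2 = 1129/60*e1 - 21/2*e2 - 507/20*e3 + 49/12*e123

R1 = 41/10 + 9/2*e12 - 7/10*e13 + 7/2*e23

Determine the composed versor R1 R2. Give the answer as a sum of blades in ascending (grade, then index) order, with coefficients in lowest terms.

Distribute over the terms of R1 (each basis-blade product reordered to ascending indices, repeated generators contracted through their squares):
(41/10) R2 = 46289/600*e1 - 861/20*e2 - 20787/200*e3 + 2009/120*e123
(9/2*e12) R2 = -189/4*e1 - 3387/40*e2 - 147/8*e3 - 4563/40*e123
(-7/10*e13) R2 = -3549/200*e1 + 343/120*e2 + 7903/600*e3 - 147/20*e123
(7/2*e23) R2 = 343/24*e1 + 3549/40*e2 + 147/4*e3 + 7903/120*e123
Summing the partial products and collecting blades:
Answer: 5289/200*e1 - 4337/120*e2 - 43433/600*e3 - 1553/40*e123


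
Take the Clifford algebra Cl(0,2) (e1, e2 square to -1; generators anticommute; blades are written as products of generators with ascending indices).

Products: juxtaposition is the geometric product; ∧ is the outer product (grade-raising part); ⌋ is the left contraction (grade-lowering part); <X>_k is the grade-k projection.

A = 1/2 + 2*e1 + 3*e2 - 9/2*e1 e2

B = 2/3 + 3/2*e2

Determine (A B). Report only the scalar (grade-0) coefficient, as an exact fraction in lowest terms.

step 1: -25/6 + 97/12*e1 + 11/4*e2
Answer: -25/6


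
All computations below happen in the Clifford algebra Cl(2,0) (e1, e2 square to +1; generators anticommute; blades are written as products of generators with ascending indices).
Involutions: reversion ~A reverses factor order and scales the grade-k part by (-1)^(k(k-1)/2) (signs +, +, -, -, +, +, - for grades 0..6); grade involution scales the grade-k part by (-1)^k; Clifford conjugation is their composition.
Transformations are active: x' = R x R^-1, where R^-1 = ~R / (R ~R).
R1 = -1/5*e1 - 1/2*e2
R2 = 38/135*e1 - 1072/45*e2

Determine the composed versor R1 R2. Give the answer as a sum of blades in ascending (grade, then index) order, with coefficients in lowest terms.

Distribute over the terms of R1 (each basis-blade product reordered to ascending indices, repeated generators contracted through their squares):
(-1/5*e1) R2 = -38/675 + 1072/225*e1 e2
(-1/2*e2) R2 = 536/45 + 19/135*e1 e2
Summing the partial products and collecting blades:
Answer: 8002/675 + 3311/675*e1 e2


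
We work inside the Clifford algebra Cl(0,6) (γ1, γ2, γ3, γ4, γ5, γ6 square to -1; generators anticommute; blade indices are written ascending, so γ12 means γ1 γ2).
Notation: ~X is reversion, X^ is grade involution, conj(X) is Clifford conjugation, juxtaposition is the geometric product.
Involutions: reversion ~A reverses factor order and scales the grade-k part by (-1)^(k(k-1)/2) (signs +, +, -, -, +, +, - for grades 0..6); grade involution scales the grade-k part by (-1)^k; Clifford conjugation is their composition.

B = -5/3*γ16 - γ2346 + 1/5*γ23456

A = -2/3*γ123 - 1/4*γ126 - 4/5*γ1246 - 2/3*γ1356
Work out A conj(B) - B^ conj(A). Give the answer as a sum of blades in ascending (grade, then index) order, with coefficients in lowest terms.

first term: -5/12*γ2 + 4/5*γ13 + 4/3*γ24 + 10/9*γ35 - 2/15*γ124 - 1/4*γ134 - 4/25*γ135 - 2/3*γ146 + 10/9*γ236 - 2/3*γ1245 + 1/20*γ1345 - 2/15*γ1456
second term: 5/12*γ2 - 4/5*γ13 - 4/3*γ24 - 10/9*γ35 + 2/15*γ124 - 1/4*γ134 + 4/25*γ135 - 2/3*γ146 + 10/9*γ236 - 2/3*γ1245 - 1/20*γ1345 + 2/15*γ1456
Answer: -5/6*γ2 + 8/5*γ13 + 8/3*γ24 + 20/9*γ35 - 4/15*γ124 - 8/25*γ135 + 1/10*γ1345 - 4/15*γ1456


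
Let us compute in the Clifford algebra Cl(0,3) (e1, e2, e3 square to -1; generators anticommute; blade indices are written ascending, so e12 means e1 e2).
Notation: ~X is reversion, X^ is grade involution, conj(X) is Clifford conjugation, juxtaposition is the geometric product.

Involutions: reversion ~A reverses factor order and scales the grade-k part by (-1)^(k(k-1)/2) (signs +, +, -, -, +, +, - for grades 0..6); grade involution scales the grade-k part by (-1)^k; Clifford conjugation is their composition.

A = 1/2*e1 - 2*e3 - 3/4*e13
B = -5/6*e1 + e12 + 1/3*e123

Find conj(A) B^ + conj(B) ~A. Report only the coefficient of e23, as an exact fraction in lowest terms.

first term: 5/12 + 1/4*e2 + 5/8*e3 + 2/3*e12 - 5/3*e13 - 11/12*e23 + 2*e123
second term: -5/12 - 1/4*e2 - 5/8*e3 + 2/3*e12 - 5/3*e13 - 11/12*e23 + 2*e123
Answer: -11/6


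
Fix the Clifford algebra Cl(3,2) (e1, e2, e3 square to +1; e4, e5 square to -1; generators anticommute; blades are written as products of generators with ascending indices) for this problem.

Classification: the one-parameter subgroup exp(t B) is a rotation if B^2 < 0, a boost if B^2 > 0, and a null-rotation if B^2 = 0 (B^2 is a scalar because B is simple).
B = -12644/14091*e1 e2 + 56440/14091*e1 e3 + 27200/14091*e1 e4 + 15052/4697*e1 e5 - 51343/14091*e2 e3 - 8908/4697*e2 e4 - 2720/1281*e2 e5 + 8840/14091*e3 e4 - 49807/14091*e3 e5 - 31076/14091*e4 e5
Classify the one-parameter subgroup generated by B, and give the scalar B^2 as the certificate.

B^2 term by term: the squares give (-12644/14091)^2*(e1 e2)^2 + (56440/14091)^2*(e1 e3)^2 + (27200/14091)^2*(e1 e4)^2 + (15052/4697)^2*(e1 e5)^2 + (-51343/14091)^2*(e2 e3)^2 + (-8908/4697)^2*(e2 e4)^2 + (-2720/1281)^2*(e2 e5)^2 + (8840/14091)^2*(e3 e4)^2 + (-49807/14091)^2*(e3 e5)^2 + (-31076/14091)^2*(e4 e5)^2 = 159870736/198556281*(-1) + 3185473600/198556281*(-1) + 739840000/198556281*(+1) + 226562704/22061809*(+1) + 2636103649/198556281*(-1) + 79352464/22061809*(+1) + 7398400/1640961*(+1) + 78145600/198556281*(+1) + 2480737249/198556281*(+1) + 965717776/198556281*(-1) = 0 (each basis 2-blade squares to minus the product of its generators' squares); cross terms between blades sharing an index anticommute and cancel; the commuting (index-disjoint) pairs give grade-4 terms 2*c*c'*(blade product), which cancel blade by blade — e1 e2 e3 e4: -223545920/198556281 + 1005535040/66185427 - 2793059200/198556281 = 0; e1 e2 e3 e5: 1259519416/198556281 + 307033600/18050571 - 1545629672/66185427 = 0; e1 e2 e4 e5: 785849888/198556281 + 147968000/18050571 - 268166432/22061809 = 0; e1 e3 e4 e5: -3507858880/198556281 + 2709500800/198556281 + 266119360/66185427 = 0; e2 e3 e4 e5: 3191070136/198556281 - 887361512/66185427 - 48089600/18050571 = 0 — confirming B is simple. So B^2 = 0.
Answer: null-rotation, certificate B^2 = 0. Key observation: B^2 = 0 is a conjugation invariant, so its sign decides the class regardless of the surface form of B.


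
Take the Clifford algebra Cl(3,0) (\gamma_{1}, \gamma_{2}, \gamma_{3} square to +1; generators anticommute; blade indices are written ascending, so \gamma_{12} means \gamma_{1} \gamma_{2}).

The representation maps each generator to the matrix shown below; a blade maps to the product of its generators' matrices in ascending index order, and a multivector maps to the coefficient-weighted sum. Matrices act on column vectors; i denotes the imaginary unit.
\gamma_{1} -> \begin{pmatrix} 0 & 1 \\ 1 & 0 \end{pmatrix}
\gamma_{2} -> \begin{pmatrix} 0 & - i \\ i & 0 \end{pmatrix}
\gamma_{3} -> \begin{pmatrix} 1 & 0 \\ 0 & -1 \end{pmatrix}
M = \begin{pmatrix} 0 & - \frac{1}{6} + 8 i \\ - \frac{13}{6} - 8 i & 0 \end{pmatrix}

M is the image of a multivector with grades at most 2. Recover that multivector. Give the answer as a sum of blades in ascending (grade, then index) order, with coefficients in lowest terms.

Method: 1, rho(\gamma_{1}), rho(\gamma_{2}), rho(\gamma_{3}) form a trace-orthogonal basis of the 2x2 complex matrices (tr(X Y) = 2 if X = Y, else 0), so M = m0*1 + m1*rho(\gamma_{1}) + m2*rho(\gamma_{2}) + m3*rho(\gamma_{3}) with m0 = tr(M)/2 = 0, m1 = tr(M rho(\gamma_{1}))/2 = - \frac{7}{6}, m2 = tr(M rho(\gamma_{2}))/2 = -8 + i, m3 = tr(M rho(\gamma_{3}))/2 = 0.
Multiplying table entries, the bivector images are rho(\gamma_{12}) = i*rho(\gamma_{3}), rho(\gamma_{13}) = -i*rho(\gamma_{2}), rho(\gamma_{23}) = i*rho(\gamma_{1}); with real blade coefficients the real parts of m0..m3 are the coefficients of 1, \gamma_{1}, \gamma_{2}, \gamma_{3} and the imaginary parts give the bivectors (\gamma_{23}: Im m1, \gamma_{13}: -Im m2, \gamma_{12}: Im m3).
Answer: -\frac{7}{6} \gamma_{1} - 8 \gamma_{2} - \gamma_{13}


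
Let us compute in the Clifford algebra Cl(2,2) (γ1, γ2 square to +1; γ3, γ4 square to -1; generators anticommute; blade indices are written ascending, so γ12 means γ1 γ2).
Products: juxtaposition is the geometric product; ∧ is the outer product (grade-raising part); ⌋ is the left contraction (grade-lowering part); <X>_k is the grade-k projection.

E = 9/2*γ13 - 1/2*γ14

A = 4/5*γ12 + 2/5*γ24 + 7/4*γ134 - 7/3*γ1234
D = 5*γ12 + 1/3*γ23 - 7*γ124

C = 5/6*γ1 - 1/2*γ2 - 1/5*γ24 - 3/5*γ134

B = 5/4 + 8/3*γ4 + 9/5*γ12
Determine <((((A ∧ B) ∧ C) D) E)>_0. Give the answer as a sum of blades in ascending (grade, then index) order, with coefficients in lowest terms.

step 1: γ12 + 1/2*γ24 + 32/15*γ124 + 35/16*γ134 - 35/12*γ1234
step 2: 5/12*γ124 - 35/32*γ1234
step 3: -35/12 + 245/32*γ3 - 25/12*γ4 - 35/96*γ14 + 175/32*γ34 + 5/36*γ134
step 4: 35/192 + 6815/192*γ1 + 5/72*γ3 + 5/8*γ4 - 665/64*γ13 + 5005/192*γ14 - 105/64*γ34 - 355/64*γ134
step 5: 35/192
Answer: 35/192


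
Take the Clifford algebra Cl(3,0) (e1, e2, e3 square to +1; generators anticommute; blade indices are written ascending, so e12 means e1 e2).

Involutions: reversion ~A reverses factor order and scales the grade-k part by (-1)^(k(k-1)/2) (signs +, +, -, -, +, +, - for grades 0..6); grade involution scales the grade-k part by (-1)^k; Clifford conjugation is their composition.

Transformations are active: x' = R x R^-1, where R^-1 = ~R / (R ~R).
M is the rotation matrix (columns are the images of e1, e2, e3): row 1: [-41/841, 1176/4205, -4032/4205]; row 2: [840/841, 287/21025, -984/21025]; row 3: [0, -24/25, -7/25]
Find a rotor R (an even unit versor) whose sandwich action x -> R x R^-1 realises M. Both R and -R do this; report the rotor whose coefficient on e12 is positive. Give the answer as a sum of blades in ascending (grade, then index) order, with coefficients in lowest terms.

Method: write R = a + b12*e12 + b13*e13 + b23*e23 with a^2 + b12^2 + b13^2 + b23^2 = 1 (so R^-1 = ~R). Expanding the columns R e_j ~R gives tr M = 4a^2 - 1 and, from the antisymmetric part, M21 - M12 = -4a*b12, M13 - M31 = 4a*b13, M32 - M23 = -4a*b23.
Here tr M = -265/841, so a^2 = (1 + tr M)/4 = 144/841 and a = ±12/29. Taking a = 12/29: M21 - M12 = 3024/4205, M13 - M31 = -4032/4205, M32 - M23 = -768/841, giving b12 = -63/145, b13 = -84/145, b23 = 16/29, i.e. R = 12/29 - 63/145*e12 - 84/145*e13 + 16/29*e23.
Its e12 coefficient is negative, so report the other preimage -R.
Answer: -12/29 + 63/145*e12 + 84/145*e13 - 16/29*e23. Key observation: the double cover Spin(3) -> SO(3) sends R and -R to the same matrix (trace -265/841 here), so the stated sign of the e12 coefficient is what selects one sheet.


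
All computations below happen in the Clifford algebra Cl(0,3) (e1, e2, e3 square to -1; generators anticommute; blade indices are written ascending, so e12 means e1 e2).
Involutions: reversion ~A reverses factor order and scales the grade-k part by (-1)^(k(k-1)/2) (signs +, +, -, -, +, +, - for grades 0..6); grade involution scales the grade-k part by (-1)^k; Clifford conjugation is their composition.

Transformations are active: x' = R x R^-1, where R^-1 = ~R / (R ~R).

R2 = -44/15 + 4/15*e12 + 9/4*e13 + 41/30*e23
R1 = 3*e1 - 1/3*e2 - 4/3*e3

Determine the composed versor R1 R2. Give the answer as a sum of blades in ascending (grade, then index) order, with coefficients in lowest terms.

Distribute over the terms of R1 (each basis-blade product reordered to ascending indices, repeated generators contracted through their squares):
(3*e1) R2 = -44/5*e1 - 4/5*e2 - 27/4*e3 + 41/10*e123
(-1/3*e2) R2 = -4/45*e1 + 44/45*e2 + 41/90*e3 + 3/4*e123
(-4/3*e3) R2 = -3*e1 - 82/45*e2 + 176/45*e3 - 16/45*e123
Summing the partial products and collecting blades:
Answer: -107/9*e1 - 74/45*e2 - 143/60*e3 + 809/180*e123


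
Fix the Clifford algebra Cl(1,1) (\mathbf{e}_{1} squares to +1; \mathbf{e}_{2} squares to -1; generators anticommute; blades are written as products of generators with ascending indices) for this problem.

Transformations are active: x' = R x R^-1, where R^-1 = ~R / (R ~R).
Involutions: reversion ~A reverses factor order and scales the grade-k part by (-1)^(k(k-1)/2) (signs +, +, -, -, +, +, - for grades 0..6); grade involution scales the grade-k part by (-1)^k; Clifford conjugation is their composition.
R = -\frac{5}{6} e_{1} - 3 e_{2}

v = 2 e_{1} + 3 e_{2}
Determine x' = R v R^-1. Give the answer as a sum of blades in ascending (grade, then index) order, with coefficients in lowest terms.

~R = -\frac{5}{6} e_{1} - 3 e_{2}, and R ~R = -\frac{299}{36}, so R^-1 = ~R / (-\frac{299}{36}).
R v = \frac{22}{3} + \frac{7}{2} e_{1} e_{2}
Answer: -\frac{158}{299} e_{1} + \frac{687}{299} e_{2}


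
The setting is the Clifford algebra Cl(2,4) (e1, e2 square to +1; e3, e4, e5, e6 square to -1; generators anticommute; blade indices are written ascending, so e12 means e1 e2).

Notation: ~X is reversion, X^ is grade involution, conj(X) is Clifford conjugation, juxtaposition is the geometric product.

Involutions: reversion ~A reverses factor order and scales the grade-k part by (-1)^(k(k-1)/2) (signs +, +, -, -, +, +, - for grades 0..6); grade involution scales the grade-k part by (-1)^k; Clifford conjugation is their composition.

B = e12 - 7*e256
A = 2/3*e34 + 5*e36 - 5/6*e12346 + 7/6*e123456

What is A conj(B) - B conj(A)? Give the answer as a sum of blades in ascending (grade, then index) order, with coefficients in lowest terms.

first term: 49/6*e134 - 35*e235 - 5/6*e346 - 2/3*e1234 - 5*e1236 - 35/6*e1345 + 7/6*e3456 - 14/3*e23456
second term: 49/6*e134 - 35*e235 - 5/6*e346 - 2/3*e1234 - 5*e1236 - 35/6*e1345 + 7/6*e3456 + 14/3*e23456
Answer: -28/3*e23456


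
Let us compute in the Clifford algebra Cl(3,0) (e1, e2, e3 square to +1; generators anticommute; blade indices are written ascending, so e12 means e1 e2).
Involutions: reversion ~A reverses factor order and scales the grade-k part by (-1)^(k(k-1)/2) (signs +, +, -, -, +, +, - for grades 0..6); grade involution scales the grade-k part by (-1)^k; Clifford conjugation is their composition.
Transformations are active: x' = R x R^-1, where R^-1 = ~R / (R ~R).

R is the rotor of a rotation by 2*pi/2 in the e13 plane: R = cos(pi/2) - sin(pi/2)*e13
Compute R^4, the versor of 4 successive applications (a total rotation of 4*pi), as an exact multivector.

Half-angle bookkeeping: 4 applications in e13 add up to rotor phase 4*pi/2 = 2*pi, so R^4 = cos(2*pi) - sin(2*pi)*e13.
cos(2*pi) = 1 and sin(2*pi) = 0, so R^4 = 1. The total rotation 4*pi is 2 full turns, so every vector returns to itself, yet the rotor is +1, back on the identity sheet (an even number of 2*pi turns).
Answer: 1


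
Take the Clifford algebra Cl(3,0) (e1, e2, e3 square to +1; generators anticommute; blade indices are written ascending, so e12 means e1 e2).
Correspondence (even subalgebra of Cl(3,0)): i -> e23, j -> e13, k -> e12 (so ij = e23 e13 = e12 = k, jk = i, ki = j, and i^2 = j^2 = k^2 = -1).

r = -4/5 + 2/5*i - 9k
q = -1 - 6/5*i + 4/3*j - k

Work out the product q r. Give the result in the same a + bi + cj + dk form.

In blades: q = -1 - e12 + 4/3*e13 - 6/5*e23, r = -4/5 - 9*e12 + 2/5*e23.
Distribute q over r term by term (generator squares from the signature, products reordered to ascending indices): (-1)*r = 4/5 + 9*e12 - 2/5*e23; (-e12)*r = -9 + 4/5*e12 - 2/5*e13; (4/3*e13)*r = -8/15*e12 - 16/15*e13 - 12*e23; (-6/5*e23)*r = 12/25 - 54/5*e13 + 24/25*e23.
Sum: -193/25 + 139/15*e12 - 184/15*e13 - 286/25*e23; translating back through the correspondence:
Answer: -193/25 - 286/25*i - 184/15*j + 139/15*k


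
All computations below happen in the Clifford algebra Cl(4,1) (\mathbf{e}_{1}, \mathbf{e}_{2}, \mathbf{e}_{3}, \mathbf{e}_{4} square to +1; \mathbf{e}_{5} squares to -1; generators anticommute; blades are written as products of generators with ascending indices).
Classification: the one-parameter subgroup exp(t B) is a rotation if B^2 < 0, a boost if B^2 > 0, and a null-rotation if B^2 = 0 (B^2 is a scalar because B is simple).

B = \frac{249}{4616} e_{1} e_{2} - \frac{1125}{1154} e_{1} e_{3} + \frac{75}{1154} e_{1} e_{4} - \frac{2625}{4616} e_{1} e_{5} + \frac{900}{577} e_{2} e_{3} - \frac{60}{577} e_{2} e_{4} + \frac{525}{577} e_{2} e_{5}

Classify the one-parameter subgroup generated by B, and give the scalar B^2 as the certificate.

B^2 term by term: the squares give (\frac{249}{4616})^2*(e_{1} e_{2})^2 + (-\frac{1125}{1154})^2*(e_{1} e_{3})^2 + (\frac{75}{1154})^2*(e_{1} e_{4})^2 + (-\frac{2625}{4616})^2*(e_{1} e_{5})^2 + (\frac{900}{577})^2*(e_{2} e_{3})^2 + (-\frac{60}{577})^2*(e_{2} e_{4})^2 + (\frac{525}{577})^2*(e_{2} e_{5})^2 = \frac{62001}{21307456}*(-1) + \frac{1265625}{1331716}*(-1) + \frac{5625}{1331716}*(-1) + \frac{6890625}{21307456}*(+1) + \frac{810000}{332929}*(-1) + \frac{3600}{332929}*(-1) + \frac{275625}{332929}*(+1) = -\frac{9}{4} (each basis 2-blade squares to minus the product of its generators' squares); cross terms between blades sharing an index anticommute and cancel; the commuting (index-disjoint) pairs give grade-4 terms 2*c*c'*(blade product), which cancel blade by blade — e_{1} e_{2} e_{3} e_{4}: -\frac{67500}{332929} + \frac{67500}{332929} = 0; e_{1} e_{2} e_{3} e_{5}: \frac{590625}{332929} - \frac{590625}{332929} = 0; e_{1} e_{2} e_{4} e_{5}: -\frac{39375}{332929} + \frac{39375}{332929} = 0 — confirming B is simple. So B^2 = -\frac{9}{4}.
Answer: rotation, certificate B^2 = -\frac{9}{4}. One invariant decides it: the square -\frac{9}{4} survives every conjugation, and its sign is exactly the classification.


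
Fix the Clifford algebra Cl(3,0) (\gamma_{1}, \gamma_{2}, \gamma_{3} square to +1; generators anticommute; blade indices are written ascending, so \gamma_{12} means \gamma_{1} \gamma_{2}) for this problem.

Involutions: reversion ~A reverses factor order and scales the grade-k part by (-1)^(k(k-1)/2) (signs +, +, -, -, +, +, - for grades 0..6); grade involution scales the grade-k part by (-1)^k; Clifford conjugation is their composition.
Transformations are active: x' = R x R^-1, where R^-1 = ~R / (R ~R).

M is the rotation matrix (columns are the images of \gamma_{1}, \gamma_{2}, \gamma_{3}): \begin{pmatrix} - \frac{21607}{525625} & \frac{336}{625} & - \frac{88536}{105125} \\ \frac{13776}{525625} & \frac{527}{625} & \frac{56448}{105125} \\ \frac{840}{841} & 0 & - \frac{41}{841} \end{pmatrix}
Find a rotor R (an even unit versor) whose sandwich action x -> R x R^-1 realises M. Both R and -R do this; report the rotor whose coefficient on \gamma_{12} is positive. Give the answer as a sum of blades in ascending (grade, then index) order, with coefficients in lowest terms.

Method: write R = a + b12*\gamma_{12} + b13*\gamma_{13} + b23*\gamma_{23} with a^2 + b12^2 + b13^2 + b23^2 = 1 (so R^-1 = ~R). Expanding the columns R e_j ~R gives tr M = 4a^2 - 1 and, from the antisymmetric part, M21 - M12 = -4a*b12, M13 - M31 = 4a*b13, M32 - M23 = -4a*b23.
Here tr M = \frac{15839}{21025}, so a^2 = (1 + tr M)/4 = \frac{9216}{21025} and a = ±\frac{96}{145}. Taking a = \frac{96}{145}: M21 - M12 = -\frac{10752}{21025}, M13 - M31 = -\frac{193536}{105125}, M32 - M23 = -\frac{56448}{105125}, giving b12 = \frac{28}{145}, b13 = -\frac{504}{725}, b23 = \frac{147}{725}, i.e. R = \frac{96}{145} + \frac{28}{145} \gamma_{12} - \frac{504}{725} \gamma_{13} + \frac{147}{725} \gamma_{23}.
Its \gamma_{12} coefficient is already positive.
Answer: \frac{96}{145} + \frac{28}{145} \gamma_{12} - \frac{504}{725} \gamma_{13} + \frac{147}{725} \gamma_{23}. Recall the cover is two-to-one: with M of trace \frac{15839}{21025}, both preimages act alike, and the stated \gamma_{12} sign chooses the sheet.


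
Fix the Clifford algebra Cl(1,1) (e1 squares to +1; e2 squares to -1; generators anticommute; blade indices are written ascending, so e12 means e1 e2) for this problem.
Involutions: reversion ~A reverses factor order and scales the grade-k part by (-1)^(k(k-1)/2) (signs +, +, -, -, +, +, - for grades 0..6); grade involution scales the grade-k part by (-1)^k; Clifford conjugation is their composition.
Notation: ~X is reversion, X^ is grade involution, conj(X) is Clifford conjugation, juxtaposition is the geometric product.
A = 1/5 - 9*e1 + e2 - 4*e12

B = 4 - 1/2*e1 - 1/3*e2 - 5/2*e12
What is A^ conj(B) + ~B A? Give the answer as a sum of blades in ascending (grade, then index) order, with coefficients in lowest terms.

first term: -131/30 + 524/15*e1 + 617/30*e2 - 12*e12
second term: -131/30 - 559/15*e1 + 853/30*e2 - 19*e12
Answer: -131/15 - 7/3*e1 + 49*e2 - 31*e12


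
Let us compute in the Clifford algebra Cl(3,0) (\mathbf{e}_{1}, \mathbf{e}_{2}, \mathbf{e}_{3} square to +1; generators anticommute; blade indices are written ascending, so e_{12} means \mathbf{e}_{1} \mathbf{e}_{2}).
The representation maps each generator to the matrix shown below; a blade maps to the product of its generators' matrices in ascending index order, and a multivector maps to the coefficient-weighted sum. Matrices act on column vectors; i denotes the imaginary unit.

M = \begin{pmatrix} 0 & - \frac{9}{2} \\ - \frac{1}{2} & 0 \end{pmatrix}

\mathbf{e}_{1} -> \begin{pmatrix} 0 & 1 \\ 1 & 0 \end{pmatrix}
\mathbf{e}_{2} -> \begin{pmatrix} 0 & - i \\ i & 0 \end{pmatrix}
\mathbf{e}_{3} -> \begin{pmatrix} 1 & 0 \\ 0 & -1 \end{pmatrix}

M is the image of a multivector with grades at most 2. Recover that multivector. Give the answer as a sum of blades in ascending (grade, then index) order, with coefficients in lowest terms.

Method: 1, rho(e_{1}), rho(e_{2}), rho(e_{3}) form a trace-orthogonal basis of the 2x2 complex matrices (tr(X Y) = 2 if X = Y, else 0), so M = m0*1 + m1*rho(e_{1}) + m2*rho(e_{2}) + m3*rho(e_{3}) with m0 = tr(M)/2 = 0, m1 = tr(M rho(e_{1}))/2 = - \frac{5}{2}, m2 = tr(M rho(e_{2}))/2 = - 2 i, m3 = tr(M rho(e_{3}))/2 = 0.
Multiplying table entries, the bivector images are rho(e_{12}) = i*rho(e_{3}), rho(e_{13}) = -i*rho(e_{2}), rho(e_{23}) = i*rho(e_{1}); with real blade coefficients the real parts of m0..m3 are the coefficients of 1, e_{1}, e_{2}, e_{3} and the imaginary parts give the bivectors (e_{23}: Im m1, e_{13}: -Im m2, e_{12}: Im m3).
Answer: -\frac{5}{2} e_{1} + 2 e_{13}


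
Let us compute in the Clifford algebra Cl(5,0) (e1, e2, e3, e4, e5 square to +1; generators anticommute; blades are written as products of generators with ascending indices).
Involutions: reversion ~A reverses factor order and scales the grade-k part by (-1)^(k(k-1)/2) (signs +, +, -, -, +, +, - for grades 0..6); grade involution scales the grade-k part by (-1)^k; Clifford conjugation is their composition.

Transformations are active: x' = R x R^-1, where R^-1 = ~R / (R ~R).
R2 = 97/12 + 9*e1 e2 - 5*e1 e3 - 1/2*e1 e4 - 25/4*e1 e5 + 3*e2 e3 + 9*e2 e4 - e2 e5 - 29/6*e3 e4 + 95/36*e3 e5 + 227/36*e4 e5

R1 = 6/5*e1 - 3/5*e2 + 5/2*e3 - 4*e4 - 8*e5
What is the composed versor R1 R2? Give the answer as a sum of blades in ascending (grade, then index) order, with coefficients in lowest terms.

Distribute over the terms of R1 (each basis-blade product reordered to ascending indices, repeated generators contracted through their squares):
(6/5*e1) R2 = 97/10*e1 + 54/5*e2 - 6*e3 - 3/5*e4 - 15/2*e5 + 18/5*e1 e2 e3 + 54/5*e1 e2 e4 - 6/5*e1 e2 e5 - 29/5*e1 e3 e4 + 19/6*e1 e3 e5 + 227/30*e1 e4 e5
(-3/5*e2) R2 = 27/5*e1 - 97/20*e2 - 9/5*e3 - 27/5*e4 + 3/5*e5 - 3*e1 e2 e3 - 3/10*e1 e2 e4 - 15/4*e1 e2 e5 + 29/10*e2 e3 e4 - 19/12*e2 e3 e5 - 227/60*e2 e4 e5
(5/2*e3) R2 = 25/2*e1 - 15/2*e2 + 485/24*e3 - 145/12*e4 + 475/72*e5 + 45/2*e1 e2 e3 + 5/4*e1 e3 e4 + 125/8*e1 e3 e5 - 45/2*e2 e3 e4 + 5/2*e2 e3 e5 + 1135/72*e3 e4 e5
(-4*e4) R2 = -2*e1 + 36*e2 - 58/3*e3 - 97/3*e4 - 227/9*e5 - 36*e1 e2 e4 + 20*e1 e3 e4 - 25*e1 e4 e5 - 12*e2 e3 e4 - 4*e2 e4 e5 + 95/9*e3 e4 e5
(-8*e5) R2 = -50*e1 - 8*e2 + 190/9*e3 + 454/9*e4 - 194/3*e5 - 72*e1 e2 e5 + 40*e1 e3 e5 + 4*e1 e4 e5 - 24*e2 e3 e5 - 72*e2 e4 e5 + 116/3*e3 e4 e5
Summing the partial products and collecting blades:
Answer: -122/5*e1 + 529/20*e2 + 5107/360*e3 + 1/36*e4 - 10823/120*e5 + 231/10*e1 e2 e3 - 51/2*e1 e2 e4 - 1539/20*e1 e2 e5 + 309/20*e1 e3 e4 + 1411/24*e1 e3 e5 - 403/30*e1 e4 e5 - 158/5*e2 e3 e4 - 277/12*e2 e3 e5 - 4787/60*e2 e4 e5 + 4679/72*e3 e4 e5


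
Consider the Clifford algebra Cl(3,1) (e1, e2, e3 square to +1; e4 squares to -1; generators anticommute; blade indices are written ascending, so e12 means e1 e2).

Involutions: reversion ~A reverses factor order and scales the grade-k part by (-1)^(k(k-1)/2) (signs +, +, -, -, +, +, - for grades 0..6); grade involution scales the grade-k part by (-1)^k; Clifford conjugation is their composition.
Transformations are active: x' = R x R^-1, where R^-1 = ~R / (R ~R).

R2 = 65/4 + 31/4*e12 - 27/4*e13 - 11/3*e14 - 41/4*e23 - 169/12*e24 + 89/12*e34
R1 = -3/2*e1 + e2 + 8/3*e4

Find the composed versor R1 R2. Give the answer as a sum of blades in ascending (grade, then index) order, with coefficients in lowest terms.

Distribute over the terms of R1 (each basis-blade product reordered to ascending indices, repeated generators contracted through their squares):
(-3/2*e1) R2 = -195/8*e1 - 93/8*e2 + 81/8*e3 + 11/2*e4 + 123/8*e123 + 169/8*e124 - 89/8*e134
(e2) R2 = -31/4*e1 + 65/4*e2 - 41/4*e3 - 169/12*e4 + 27/4*e123 + 11/3*e124 + 89/12*e234
(8/3*e4) R2 = -88/9*e1 - 338/9*e2 + 178/9*e3 + 130/3*e4 + 62/3*e124 - 18*e134 - 82/3*e234
Summing the partial products and collecting blades:
Answer: -3017/72*e1 - 2371/72*e2 + 1415/72*e3 + 139/4*e4 + 177/8*e123 + 1091/24*e124 - 233/8*e134 - 239/12*e234
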